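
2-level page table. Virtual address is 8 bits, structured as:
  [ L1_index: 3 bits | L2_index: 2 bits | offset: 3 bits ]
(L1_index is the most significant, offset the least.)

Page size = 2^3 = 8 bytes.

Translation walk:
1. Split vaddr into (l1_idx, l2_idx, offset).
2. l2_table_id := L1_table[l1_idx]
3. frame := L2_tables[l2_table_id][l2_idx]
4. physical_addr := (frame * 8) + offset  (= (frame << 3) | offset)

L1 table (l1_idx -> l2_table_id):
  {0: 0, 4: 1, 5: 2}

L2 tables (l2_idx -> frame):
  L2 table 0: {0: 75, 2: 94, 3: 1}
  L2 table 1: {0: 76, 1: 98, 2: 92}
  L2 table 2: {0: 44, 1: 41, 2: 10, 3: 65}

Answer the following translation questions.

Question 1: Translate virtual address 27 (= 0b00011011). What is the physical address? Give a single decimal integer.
vaddr = 27 = 0b00011011
Split: l1_idx=0, l2_idx=3, offset=3
L1[0] = 0
L2[0][3] = 1
paddr = 1 * 8 + 3 = 11

Answer: 11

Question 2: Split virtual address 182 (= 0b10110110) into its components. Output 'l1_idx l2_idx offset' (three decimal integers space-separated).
vaddr = 182 = 0b10110110
  top 3 bits -> l1_idx = 5
  next 2 bits -> l2_idx = 2
  bottom 3 bits -> offset = 6

Answer: 5 2 6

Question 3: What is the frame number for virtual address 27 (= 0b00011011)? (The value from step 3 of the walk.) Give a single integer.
vaddr = 27: l1_idx=0, l2_idx=3
L1[0] = 0; L2[0][3] = 1

Answer: 1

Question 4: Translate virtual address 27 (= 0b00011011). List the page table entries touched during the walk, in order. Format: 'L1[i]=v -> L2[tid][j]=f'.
Answer: L1[0]=0 -> L2[0][3]=1

Derivation:
vaddr = 27 = 0b00011011
Split: l1_idx=0, l2_idx=3, offset=3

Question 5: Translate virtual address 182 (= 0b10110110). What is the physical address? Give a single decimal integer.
vaddr = 182 = 0b10110110
Split: l1_idx=5, l2_idx=2, offset=6
L1[5] = 2
L2[2][2] = 10
paddr = 10 * 8 + 6 = 86

Answer: 86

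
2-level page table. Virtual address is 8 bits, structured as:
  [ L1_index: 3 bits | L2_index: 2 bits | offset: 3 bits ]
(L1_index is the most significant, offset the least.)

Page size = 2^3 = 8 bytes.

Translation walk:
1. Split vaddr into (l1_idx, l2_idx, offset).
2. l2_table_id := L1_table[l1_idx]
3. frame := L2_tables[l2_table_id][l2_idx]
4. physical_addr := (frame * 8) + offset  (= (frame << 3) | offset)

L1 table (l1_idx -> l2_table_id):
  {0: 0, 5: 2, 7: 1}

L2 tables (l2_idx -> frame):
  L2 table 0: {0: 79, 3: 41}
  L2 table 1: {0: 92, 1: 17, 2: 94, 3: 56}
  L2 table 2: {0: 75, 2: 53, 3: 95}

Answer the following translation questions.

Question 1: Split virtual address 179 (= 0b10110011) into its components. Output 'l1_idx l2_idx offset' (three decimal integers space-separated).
Answer: 5 2 3

Derivation:
vaddr = 179 = 0b10110011
  top 3 bits -> l1_idx = 5
  next 2 bits -> l2_idx = 2
  bottom 3 bits -> offset = 3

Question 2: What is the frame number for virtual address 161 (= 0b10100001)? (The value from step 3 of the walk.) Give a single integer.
Answer: 75

Derivation:
vaddr = 161: l1_idx=5, l2_idx=0
L1[5] = 2; L2[2][0] = 75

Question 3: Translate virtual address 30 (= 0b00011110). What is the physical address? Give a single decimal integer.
Answer: 334

Derivation:
vaddr = 30 = 0b00011110
Split: l1_idx=0, l2_idx=3, offset=6
L1[0] = 0
L2[0][3] = 41
paddr = 41 * 8 + 6 = 334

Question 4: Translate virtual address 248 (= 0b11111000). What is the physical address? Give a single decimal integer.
vaddr = 248 = 0b11111000
Split: l1_idx=7, l2_idx=3, offset=0
L1[7] = 1
L2[1][3] = 56
paddr = 56 * 8 + 0 = 448

Answer: 448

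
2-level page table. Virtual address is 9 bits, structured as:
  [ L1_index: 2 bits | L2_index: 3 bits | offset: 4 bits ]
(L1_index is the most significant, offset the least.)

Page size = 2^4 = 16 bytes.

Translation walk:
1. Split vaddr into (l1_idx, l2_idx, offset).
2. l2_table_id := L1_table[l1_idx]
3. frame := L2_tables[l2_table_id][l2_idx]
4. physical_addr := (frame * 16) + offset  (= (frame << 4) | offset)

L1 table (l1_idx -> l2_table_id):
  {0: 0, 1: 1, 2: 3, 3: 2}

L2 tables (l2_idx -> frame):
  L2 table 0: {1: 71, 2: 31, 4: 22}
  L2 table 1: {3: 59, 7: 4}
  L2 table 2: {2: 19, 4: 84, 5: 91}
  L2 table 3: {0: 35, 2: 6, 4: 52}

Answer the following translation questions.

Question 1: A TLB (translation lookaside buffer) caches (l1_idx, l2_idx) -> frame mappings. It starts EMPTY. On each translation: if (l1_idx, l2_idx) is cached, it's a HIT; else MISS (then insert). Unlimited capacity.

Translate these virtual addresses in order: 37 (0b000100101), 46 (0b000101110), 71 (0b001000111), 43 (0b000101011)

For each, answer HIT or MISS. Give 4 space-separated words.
Answer: MISS HIT MISS HIT

Derivation:
vaddr=37: (0,2) not in TLB -> MISS, insert
vaddr=46: (0,2) in TLB -> HIT
vaddr=71: (0,4) not in TLB -> MISS, insert
vaddr=43: (0,2) in TLB -> HIT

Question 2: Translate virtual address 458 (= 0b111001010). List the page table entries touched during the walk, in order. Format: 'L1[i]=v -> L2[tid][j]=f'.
vaddr = 458 = 0b111001010
Split: l1_idx=3, l2_idx=4, offset=10

Answer: L1[3]=2 -> L2[2][4]=84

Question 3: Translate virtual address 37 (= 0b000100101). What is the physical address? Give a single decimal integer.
vaddr = 37 = 0b000100101
Split: l1_idx=0, l2_idx=2, offset=5
L1[0] = 0
L2[0][2] = 31
paddr = 31 * 16 + 5 = 501

Answer: 501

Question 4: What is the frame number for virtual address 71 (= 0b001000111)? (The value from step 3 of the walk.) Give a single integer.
Answer: 22

Derivation:
vaddr = 71: l1_idx=0, l2_idx=4
L1[0] = 0; L2[0][4] = 22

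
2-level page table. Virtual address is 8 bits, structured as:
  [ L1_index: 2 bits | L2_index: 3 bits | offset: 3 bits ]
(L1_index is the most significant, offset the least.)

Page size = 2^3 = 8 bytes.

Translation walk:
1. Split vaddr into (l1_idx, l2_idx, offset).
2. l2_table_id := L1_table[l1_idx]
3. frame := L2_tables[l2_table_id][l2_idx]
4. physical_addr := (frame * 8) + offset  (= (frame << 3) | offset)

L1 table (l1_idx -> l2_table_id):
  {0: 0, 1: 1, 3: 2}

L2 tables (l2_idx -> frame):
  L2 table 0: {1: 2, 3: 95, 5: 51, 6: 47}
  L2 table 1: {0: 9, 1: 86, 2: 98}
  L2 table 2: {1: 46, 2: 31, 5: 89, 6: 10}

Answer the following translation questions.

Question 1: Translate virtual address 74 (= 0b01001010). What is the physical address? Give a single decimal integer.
Answer: 690

Derivation:
vaddr = 74 = 0b01001010
Split: l1_idx=1, l2_idx=1, offset=2
L1[1] = 1
L2[1][1] = 86
paddr = 86 * 8 + 2 = 690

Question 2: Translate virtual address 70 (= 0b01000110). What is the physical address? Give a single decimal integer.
vaddr = 70 = 0b01000110
Split: l1_idx=1, l2_idx=0, offset=6
L1[1] = 1
L2[1][0] = 9
paddr = 9 * 8 + 6 = 78

Answer: 78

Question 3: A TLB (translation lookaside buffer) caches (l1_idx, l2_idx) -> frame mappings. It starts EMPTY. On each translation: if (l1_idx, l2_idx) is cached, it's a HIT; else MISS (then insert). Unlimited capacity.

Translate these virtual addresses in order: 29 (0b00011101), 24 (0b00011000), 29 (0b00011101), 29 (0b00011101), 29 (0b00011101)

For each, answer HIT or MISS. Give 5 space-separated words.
Answer: MISS HIT HIT HIT HIT

Derivation:
vaddr=29: (0,3) not in TLB -> MISS, insert
vaddr=24: (0,3) in TLB -> HIT
vaddr=29: (0,3) in TLB -> HIT
vaddr=29: (0,3) in TLB -> HIT
vaddr=29: (0,3) in TLB -> HIT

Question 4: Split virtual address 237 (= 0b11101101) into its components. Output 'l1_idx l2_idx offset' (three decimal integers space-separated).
vaddr = 237 = 0b11101101
  top 2 bits -> l1_idx = 3
  next 3 bits -> l2_idx = 5
  bottom 3 bits -> offset = 5

Answer: 3 5 5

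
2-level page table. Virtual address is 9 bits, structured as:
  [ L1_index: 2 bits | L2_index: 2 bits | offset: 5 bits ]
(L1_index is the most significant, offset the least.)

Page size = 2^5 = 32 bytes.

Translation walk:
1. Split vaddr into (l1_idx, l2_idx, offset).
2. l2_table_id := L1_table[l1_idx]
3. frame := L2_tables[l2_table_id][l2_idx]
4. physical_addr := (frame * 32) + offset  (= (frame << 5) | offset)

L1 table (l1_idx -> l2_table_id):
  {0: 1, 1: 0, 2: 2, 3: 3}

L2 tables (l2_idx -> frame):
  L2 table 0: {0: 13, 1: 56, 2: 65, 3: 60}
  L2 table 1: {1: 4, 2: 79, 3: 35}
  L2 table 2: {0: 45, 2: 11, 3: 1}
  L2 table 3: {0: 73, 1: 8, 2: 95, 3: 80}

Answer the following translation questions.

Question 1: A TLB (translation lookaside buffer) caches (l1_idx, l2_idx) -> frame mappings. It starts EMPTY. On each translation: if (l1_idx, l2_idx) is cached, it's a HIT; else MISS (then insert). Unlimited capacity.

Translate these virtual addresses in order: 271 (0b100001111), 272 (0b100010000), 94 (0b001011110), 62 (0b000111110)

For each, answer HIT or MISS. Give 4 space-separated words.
Answer: MISS HIT MISS MISS

Derivation:
vaddr=271: (2,0) not in TLB -> MISS, insert
vaddr=272: (2,0) in TLB -> HIT
vaddr=94: (0,2) not in TLB -> MISS, insert
vaddr=62: (0,1) not in TLB -> MISS, insert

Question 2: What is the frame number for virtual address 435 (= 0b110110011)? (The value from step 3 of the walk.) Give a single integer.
Answer: 8

Derivation:
vaddr = 435: l1_idx=3, l2_idx=1
L1[3] = 3; L2[3][1] = 8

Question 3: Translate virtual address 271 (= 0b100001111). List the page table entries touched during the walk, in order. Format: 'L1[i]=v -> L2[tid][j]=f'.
Answer: L1[2]=2 -> L2[2][0]=45

Derivation:
vaddr = 271 = 0b100001111
Split: l1_idx=2, l2_idx=0, offset=15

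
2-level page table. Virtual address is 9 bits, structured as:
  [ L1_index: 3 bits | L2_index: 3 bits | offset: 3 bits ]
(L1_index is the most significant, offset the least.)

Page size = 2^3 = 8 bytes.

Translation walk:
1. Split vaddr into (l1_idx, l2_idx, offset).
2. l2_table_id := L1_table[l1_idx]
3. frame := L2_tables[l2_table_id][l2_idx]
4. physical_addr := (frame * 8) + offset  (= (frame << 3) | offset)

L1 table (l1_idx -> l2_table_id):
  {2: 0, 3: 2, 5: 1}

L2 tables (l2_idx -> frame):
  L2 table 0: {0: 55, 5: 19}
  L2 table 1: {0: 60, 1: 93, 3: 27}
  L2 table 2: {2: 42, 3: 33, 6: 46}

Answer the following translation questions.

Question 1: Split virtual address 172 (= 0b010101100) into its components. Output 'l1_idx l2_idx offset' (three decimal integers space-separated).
vaddr = 172 = 0b010101100
  top 3 bits -> l1_idx = 2
  next 3 bits -> l2_idx = 5
  bottom 3 bits -> offset = 4

Answer: 2 5 4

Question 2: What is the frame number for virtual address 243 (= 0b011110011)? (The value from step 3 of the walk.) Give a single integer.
vaddr = 243: l1_idx=3, l2_idx=6
L1[3] = 2; L2[2][6] = 46

Answer: 46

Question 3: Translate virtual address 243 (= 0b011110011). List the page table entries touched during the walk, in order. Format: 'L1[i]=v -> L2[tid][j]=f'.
vaddr = 243 = 0b011110011
Split: l1_idx=3, l2_idx=6, offset=3

Answer: L1[3]=2 -> L2[2][6]=46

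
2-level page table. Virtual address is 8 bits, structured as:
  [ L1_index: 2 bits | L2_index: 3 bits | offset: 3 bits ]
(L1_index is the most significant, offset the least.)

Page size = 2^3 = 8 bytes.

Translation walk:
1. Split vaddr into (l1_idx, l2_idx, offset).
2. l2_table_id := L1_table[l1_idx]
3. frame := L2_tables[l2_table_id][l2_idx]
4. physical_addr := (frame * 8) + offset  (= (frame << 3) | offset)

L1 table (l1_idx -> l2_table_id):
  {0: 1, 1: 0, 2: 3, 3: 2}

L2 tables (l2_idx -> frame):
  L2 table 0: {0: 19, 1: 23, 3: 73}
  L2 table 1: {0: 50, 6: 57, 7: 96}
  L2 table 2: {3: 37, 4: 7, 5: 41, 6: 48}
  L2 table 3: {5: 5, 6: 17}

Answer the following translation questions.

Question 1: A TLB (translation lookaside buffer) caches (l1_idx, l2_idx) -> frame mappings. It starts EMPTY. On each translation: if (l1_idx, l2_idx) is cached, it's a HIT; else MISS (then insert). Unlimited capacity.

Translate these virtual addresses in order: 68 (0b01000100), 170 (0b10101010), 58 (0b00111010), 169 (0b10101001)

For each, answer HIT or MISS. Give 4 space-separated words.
vaddr=68: (1,0) not in TLB -> MISS, insert
vaddr=170: (2,5) not in TLB -> MISS, insert
vaddr=58: (0,7) not in TLB -> MISS, insert
vaddr=169: (2,5) in TLB -> HIT

Answer: MISS MISS MISS HIT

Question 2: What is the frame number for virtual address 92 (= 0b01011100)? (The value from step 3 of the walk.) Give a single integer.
vaddr = 92: l1_idx=1, l2_idx=3
L1[1] = 0; L2[0][3] = 73

Answer: 73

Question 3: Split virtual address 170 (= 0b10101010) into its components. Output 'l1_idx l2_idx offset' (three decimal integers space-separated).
vaddr = 170 = 0b10101010
  top 2 bits -> l1_idx = 2
  next 3 bits -> l2_idx = 5
  bottom 3 bits -> offset = 2

Answer: 2 5 2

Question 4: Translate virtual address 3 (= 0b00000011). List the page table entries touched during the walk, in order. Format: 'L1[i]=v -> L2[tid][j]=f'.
Answer: L1[0]=1 -> L2[1][0]=50

Derivation:
vaddr = 3 = 0b00000011
Split: l1_idx=0, l2_idx=0, offset=3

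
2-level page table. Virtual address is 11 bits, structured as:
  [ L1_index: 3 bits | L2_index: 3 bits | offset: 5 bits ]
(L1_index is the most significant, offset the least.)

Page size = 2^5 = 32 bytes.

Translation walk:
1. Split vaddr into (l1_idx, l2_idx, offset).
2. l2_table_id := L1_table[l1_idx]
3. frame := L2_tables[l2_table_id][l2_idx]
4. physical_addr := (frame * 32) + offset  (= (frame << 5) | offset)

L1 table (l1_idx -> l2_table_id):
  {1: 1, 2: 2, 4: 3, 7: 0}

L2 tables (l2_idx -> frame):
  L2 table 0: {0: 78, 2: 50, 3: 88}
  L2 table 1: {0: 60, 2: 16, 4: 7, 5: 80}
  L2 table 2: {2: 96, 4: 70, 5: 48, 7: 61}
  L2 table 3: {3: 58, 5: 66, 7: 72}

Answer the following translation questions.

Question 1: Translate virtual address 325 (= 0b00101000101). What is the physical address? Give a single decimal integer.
Answer: 517

Derivation:
vaddr = 325 = 0b00101000101
Split: l1_idx=1, l2_idx=2, offset=5
L1[1] = 1
L2[1][2] = 16
paddr = 16 * 32 + 5 = 517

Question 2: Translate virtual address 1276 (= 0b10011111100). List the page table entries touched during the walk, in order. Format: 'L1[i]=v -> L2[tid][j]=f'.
Answer: L1[4]=3 -> L2[3][7]=72

Derivation:
vaddr = 1276 = 0b10011111100
Split: l1_idx=4, l2_idx=7, offset=28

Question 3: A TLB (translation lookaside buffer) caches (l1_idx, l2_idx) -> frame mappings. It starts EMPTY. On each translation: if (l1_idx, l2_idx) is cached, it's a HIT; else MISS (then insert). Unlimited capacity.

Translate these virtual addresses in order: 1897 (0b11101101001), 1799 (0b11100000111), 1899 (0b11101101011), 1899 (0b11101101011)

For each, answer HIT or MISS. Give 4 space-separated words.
Answer: MISS MISS HIT HIT

Derivation:
vaddr=1897: (7,3) not in TLB -> MISS, insert
vaddr=1799: (7,0) not in TLB -> MISS, insert
vaddr=1899: (7,3) in TLB -> HIT
vaddr=1899: (7,3) in TLB -> HIT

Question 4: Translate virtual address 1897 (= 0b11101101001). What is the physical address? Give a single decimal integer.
Answer: 2825

Derivation:
vaddr = 1897 = 0b11101101001
Split: l1_idx=7, l2_idx=3, offset=9
L1[7] = 0
L2[0][3] = 88
paddr = 88 * 32 + 9 = 2825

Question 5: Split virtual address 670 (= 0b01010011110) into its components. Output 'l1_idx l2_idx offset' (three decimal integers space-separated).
vaddr = 670 = 0b01010011110
  top 3 bits -> l1_idx = 2
  next 3 bits -> l2_idx = 4
  bottom 5 bits -> offset = 30

Answer: 2 4 30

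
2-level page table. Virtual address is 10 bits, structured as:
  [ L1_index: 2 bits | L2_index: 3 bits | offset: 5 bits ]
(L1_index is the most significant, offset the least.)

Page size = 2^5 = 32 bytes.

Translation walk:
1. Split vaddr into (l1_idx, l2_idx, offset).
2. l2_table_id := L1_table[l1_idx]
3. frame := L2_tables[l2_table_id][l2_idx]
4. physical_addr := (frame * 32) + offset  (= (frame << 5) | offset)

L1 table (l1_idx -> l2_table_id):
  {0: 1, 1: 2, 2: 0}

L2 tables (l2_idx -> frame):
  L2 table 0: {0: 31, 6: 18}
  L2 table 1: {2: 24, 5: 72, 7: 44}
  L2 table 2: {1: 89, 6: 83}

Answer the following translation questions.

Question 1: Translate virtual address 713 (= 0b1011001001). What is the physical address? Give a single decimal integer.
vaddr = 713 = 0b1011001001
Split: l1_idx=2, l2_idx=6, offset=9
L1[2] = 0
L2[0][6] = 18
paddr = 18 * 32 + 9 = 585

Answer: 585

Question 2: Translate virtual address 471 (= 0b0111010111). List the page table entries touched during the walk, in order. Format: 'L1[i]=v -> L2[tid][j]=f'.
vaddr = 471 = 0b0111010111
Split: l1_idx=1, l2_idx=6, offset=23

Answer: L1[1]=2 -> L2[2][6]=83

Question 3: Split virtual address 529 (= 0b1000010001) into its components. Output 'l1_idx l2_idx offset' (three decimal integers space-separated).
vaddr = 529 = 0b1000010001
  top 2 bits -> l1_idx = 2
  next 3 bits -> l2_idx = 0
  bottom 5 bits -> offset = 17

Answer: 2 0 17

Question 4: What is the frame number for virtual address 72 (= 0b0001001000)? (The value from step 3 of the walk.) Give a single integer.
Answer: 24

Derivation:
vaddr = 72: l1_idx=0, l2_idx=2
L1[0] = 1; L2[1][2] = 24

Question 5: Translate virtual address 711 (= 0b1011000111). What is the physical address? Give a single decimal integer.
Answer: 583

Derivation:
vaddr = 711 = 0b1011000111
Split: l1_idx=2, l2_idx=6, offset=7
L1[2] = 0
L2[0][6] = 18
paddr = 18 * 32 + 7 = 583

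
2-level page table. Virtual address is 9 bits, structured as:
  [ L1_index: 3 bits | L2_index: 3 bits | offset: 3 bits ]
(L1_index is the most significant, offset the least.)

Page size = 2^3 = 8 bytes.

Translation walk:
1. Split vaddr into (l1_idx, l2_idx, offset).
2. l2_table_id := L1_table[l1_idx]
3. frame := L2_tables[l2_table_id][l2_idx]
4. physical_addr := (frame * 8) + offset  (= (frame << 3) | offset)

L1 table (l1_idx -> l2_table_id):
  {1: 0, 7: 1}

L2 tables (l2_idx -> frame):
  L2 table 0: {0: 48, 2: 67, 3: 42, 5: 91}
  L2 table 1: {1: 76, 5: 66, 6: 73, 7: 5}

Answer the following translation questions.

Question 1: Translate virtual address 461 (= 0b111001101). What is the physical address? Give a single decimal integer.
Answer: 613

Derivation:
vaddr = 461 = 0b111001101
Split: l1_idx=7, l2_idx=1, offset=5
L1[7] = 1
L2[1][1] = 76
paddr = 76 * 8 + 5 = 613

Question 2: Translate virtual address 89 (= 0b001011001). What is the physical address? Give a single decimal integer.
Answer: 337

Derivation:
vaddr = 89 = 0b001011001
Split: l1_idx=1, l2_idx=3, offset=1
L1[1] = 0
L2[0][3] = 42
paddr = 42 * 8 + 1 = 337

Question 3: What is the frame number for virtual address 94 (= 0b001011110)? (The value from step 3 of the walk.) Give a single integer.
vaddr = 94: l1_idx=1, l2_idx=3
L1[1] = 0; L2[0][3] = 42

Answer: 42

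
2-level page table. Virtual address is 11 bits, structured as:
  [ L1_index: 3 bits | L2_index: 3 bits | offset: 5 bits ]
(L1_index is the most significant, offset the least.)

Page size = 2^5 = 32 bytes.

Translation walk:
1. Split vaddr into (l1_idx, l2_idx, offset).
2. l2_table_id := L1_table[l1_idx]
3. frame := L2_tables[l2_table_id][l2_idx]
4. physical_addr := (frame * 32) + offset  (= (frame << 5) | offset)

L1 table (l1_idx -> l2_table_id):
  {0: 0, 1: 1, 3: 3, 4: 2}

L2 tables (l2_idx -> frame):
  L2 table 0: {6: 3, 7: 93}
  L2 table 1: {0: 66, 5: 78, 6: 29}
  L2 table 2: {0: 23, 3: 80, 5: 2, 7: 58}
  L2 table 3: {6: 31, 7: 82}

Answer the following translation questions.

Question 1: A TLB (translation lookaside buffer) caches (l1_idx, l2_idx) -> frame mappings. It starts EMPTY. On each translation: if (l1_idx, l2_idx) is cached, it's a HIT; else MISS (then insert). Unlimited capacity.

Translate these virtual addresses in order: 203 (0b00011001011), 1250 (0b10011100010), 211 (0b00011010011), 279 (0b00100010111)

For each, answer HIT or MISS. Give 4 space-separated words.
Answer: MISS MISS HIT MISS

Derivation:
vaddr=203: (0,6) not in TLB -> MISS, insert
vaddr=1250: (4,7) not in TLB -> MISS, insert
vaddr=211: (0,6) in TLB -> HIT
vaddr=279: (1,0) not in TLB -> MISS, insert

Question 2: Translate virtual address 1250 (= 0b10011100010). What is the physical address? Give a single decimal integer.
vaddr = 1250 = 0b10011100010
Split: l1_idx=4, l2_idx=7, offset=2
L1[4] = 2
L2[2][7] = 58
paddr = 58 * 32 + 2 = 1858

Answer: 1858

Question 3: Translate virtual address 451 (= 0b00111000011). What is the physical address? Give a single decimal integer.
Answer: 931

Derivation:
vaddr = 451 = 0b00111000011
Split: l1_idx=1, l2_idx=6, offset=3
L1[1] = 1
L2[1][6] = 29
paddr = 29 * 32 + 3 = 931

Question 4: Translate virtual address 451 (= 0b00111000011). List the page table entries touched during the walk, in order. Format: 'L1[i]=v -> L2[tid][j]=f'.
vaddr = 451 = 0b00111000011
Split: l1_idx=1, l2_idx=6, offset=3

Answer: L1[1]=1 -> L2[1][6]=29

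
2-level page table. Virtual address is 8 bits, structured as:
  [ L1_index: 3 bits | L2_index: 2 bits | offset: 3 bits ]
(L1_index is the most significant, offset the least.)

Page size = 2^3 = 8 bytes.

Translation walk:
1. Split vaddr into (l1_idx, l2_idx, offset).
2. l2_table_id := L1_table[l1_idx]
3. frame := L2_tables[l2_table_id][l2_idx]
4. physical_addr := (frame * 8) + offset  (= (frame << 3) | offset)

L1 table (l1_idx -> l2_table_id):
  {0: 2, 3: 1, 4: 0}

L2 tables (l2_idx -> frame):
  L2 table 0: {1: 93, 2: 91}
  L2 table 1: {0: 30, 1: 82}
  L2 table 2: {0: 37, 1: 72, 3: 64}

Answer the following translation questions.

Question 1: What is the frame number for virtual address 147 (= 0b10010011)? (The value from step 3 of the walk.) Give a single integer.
vaddr = 147: l1_idx=4, l2_idx=2
L1[4] = 0; L2[0][2] = 91

Answer: 91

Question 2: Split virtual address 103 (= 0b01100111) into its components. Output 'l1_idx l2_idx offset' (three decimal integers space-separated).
vaddr = 103 = 0b01100111
  top 3 bits -> l1_idx = 3
  next 2 bits -> l2_idx = 0
  bottom 3 bits -> offset = 7

Answer: 3 0 7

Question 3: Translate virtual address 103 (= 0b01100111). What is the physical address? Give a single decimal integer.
vaddr = 103 = 0b01100111
Split: l1_idx=3, l2_idx=0, offset=7
L1[3] = 1
L2[1][0] = 30
paddr = 30 * 8 + 7 = 247

Answer: 247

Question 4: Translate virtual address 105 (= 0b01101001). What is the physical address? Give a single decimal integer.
vaddr = 105 = 0b01101001
Split: l1_idx=3, l2_idx=1, offset=1
L1[3] = 1
L2[1][1] = 82
paddr = 82 * 8 + 1 = 657

Answer: 657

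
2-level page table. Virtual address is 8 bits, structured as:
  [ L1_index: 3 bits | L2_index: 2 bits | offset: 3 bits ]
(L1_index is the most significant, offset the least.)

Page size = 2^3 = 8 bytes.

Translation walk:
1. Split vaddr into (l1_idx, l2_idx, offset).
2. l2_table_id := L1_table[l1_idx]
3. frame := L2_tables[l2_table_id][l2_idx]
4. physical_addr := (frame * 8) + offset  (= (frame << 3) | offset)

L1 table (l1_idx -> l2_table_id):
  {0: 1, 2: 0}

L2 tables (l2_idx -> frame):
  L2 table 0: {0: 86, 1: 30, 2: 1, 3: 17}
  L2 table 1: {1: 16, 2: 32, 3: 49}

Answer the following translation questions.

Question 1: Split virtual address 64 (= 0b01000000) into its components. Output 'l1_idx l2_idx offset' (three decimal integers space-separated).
Answer: 2 0 0

Derivation:
vaddr = 64 = 0b01000000
  top 3 bits -> l1_idx = 2
  next 2 bits -> l2_idx = 0
  bottom 3 bits -> offset = 0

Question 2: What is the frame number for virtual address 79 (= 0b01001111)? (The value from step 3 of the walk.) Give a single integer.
vaddr = 79: l1_idx=2, l2_idx=1
L1[2] = 0; L2[0][1] = 30

Answer: 30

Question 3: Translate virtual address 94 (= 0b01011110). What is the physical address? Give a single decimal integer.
Answer: 142

Derivation:
vaddr = 94 = 0b01011110
Split: l1_idx=2, l2_idx=3, offset=6
L1[2] = 0
L2[0][3] = 17
paddr = 17 * 8 + 6 = 142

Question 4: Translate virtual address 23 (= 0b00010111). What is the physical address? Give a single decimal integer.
vaddr = 23 = 0b00010111
Split: l1_idx=0, l2_idx=2, offset=7
L1[0] = 1
L2[1][2] = 32
paddr = 32 * 8 + 7 = 263

Answer: 263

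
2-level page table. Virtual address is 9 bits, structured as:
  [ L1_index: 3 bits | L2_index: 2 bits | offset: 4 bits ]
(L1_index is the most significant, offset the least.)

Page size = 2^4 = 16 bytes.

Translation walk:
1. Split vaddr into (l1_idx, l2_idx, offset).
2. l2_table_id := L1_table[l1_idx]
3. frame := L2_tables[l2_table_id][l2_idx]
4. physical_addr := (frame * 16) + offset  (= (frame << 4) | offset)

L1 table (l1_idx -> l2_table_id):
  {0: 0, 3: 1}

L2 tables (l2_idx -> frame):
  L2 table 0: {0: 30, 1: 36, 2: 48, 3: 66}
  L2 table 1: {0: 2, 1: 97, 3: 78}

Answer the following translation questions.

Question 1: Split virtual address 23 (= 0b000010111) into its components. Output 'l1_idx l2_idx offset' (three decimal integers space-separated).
Answer: 0 1 7

Derivation:
vaddr = 23 = 0b000010111
  top 3 bits -> l1_idx = 0
  next 2 bits -> l2_idx = 1
  bottom 4 bits -> offset = 7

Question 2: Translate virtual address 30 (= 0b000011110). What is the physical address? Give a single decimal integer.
vaddr = 30 = 0b000011110
Split: l1_idx=0, l2_idx=1, offset=14
L1[0] = 0
L2[0][1] = 36
paddr = 36 * 16 + 14 = 590

Answer: 590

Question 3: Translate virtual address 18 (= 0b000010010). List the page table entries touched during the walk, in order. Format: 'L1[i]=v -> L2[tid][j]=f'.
Answer: L1[0]=0 -> L2[0][1]=36

Derivation:
vaddr = 18 = 0b000010010
Split: l1_idx=0, l2_idx=1, offset=2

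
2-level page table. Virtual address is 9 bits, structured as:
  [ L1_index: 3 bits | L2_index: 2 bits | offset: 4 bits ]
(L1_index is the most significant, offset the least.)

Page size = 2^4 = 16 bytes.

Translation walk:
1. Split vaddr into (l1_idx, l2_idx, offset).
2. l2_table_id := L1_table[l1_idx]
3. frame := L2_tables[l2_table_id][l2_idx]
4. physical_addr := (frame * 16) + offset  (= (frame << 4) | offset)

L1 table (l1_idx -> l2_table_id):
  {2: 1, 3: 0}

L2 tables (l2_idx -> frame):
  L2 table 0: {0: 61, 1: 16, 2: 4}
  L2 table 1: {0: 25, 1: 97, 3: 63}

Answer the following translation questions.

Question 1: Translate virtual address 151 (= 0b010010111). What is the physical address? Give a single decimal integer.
Answer: 1559

Derivation:
vaddr = 151 = 0b010010111
Split: l1_idx=2, l2_idx=1, offset=7
L1[2] = 1
L2[1][1] = 97
paddr = 97 * 16 + 7 = 1559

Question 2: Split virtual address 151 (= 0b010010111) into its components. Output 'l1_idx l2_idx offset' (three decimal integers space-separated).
Answer: 2 1 7

Derivation:
vaddr = 151 = 0b010010111
  top 3 bits -> l1_idx = 2
  next 2 bits -> l2_idx = 1
  bottom 4 bits -> offset = 7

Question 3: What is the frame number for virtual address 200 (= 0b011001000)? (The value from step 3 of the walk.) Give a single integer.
vaddr = 200: l1_idx=3, l2_idx=0
L1[3] = 0; L2[0][0] = 61

Answer: 61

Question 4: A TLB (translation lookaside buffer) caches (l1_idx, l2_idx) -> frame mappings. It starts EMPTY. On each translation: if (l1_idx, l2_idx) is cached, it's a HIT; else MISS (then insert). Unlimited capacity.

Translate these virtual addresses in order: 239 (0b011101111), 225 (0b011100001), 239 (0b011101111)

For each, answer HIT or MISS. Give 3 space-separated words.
vaddr=239: (3,2) not in TLB -> MISS, insert
vaddr=225: (3,2) in TLB -> HIT
vaddr=239: (3,2) in TLB -> HIT

Answer: MISS HIT HIT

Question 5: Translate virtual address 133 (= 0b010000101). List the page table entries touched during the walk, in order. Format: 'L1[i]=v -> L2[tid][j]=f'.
vaddr = 133 = 0b010000101
Split: l1_idx=2, l2_idx=0, offset=5

Answer: L1[2]=1 -> L2[1][0]=25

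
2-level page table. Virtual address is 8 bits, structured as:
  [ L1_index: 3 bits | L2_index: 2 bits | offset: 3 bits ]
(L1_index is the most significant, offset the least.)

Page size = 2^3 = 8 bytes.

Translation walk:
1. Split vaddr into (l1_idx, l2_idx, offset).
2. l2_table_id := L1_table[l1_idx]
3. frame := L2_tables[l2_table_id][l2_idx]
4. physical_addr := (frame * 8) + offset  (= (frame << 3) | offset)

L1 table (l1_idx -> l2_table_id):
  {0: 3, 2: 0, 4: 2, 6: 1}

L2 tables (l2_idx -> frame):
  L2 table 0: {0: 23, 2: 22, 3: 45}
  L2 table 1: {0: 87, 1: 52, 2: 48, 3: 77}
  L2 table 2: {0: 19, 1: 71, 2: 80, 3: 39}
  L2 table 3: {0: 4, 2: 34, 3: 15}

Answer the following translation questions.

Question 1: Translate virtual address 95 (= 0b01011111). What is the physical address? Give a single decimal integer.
Answer: 367

Derivation:
vaddr = 95 = 0b01011111
Split: l1_idx=2, l2_idx=3, offset=7
L1[2] = 0
L2[0][3] = 45
paddr = 45 * 8 + 7 = 367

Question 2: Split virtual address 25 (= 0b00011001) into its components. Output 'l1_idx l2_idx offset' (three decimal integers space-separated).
vaddr = 25 = 0b00011001
  top 3 bits -> l1_idx = 0
  next 2 bits -> l2_idx = 3
  bottom 3 bits -> offset = 1

Answer: 0 3 1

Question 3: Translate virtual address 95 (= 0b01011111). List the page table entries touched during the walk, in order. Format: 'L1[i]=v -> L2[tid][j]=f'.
Answer: L1[2]=0 -> L2[0][3]=45

Derivation:
vaddr = 95 = 0b01011111
Split: l1_idx=2, l2_idx=3, offset=7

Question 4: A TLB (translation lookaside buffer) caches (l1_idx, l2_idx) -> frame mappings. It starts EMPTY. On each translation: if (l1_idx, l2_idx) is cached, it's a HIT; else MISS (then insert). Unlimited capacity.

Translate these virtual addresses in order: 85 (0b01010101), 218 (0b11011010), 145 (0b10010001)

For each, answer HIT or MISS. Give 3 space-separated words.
Answer: MISS MISS MISS

Derivation:
vaddr=85: (2,2) not in TLB -> MISS, insert
vaddr=218: (6,3) not in TLB -> MISS, insert
vaddr=145: (4,2) not in TLB -> MISS, insert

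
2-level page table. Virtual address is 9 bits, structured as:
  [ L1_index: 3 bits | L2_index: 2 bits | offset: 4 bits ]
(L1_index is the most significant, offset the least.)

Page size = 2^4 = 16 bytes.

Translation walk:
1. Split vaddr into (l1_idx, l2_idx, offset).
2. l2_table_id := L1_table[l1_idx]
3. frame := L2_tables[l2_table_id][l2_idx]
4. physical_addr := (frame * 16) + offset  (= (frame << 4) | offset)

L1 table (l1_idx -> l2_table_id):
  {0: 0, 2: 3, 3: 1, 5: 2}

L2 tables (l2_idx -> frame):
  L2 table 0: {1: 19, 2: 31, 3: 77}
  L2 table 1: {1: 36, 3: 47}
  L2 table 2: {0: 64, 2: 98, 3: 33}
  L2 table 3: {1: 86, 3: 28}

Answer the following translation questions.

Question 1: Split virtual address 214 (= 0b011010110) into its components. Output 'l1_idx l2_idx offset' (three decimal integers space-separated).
Answer: 3 1 6

Derivation:
vaddr = 214 = 0b011010110
  top 3 bits -> l1_idx = 3
  next 2 bits -> l2_idx = 1
  bottom 4 bits -> offset = 6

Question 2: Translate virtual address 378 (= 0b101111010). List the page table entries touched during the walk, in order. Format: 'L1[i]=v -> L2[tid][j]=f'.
vaddr = 378 = 0b101111010
Split: l1_idx=5, l2_idx=3, offset=10

Answer: L1[5]=2 -> L2[2][3]=33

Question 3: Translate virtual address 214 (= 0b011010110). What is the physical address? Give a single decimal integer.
vaddr = 214 = 0b011010110
Split: l1_idx=3, l2_idx=1, offset=6
L1[3] = 1
L2[1][1] = 36
paddr = 36 * 16 + 6 = 582

Answer: 582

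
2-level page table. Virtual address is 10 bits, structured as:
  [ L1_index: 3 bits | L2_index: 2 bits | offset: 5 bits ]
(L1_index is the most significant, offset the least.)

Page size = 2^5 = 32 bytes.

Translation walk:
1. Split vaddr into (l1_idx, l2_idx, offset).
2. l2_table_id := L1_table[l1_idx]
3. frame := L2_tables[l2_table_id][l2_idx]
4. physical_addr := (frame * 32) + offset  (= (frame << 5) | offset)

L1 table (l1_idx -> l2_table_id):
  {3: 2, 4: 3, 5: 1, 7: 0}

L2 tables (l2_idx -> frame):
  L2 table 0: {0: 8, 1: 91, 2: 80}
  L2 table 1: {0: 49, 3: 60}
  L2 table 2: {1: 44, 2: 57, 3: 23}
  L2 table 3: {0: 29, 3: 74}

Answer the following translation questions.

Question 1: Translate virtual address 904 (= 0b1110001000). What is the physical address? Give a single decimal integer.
Answer: 264

Derivation:
vaddr = 904 = 0b1110001000
Split: l1_idx=7, l2_idx=0, offset=8
L1[7] = 0
L2[0][0] = 8
paddr = 8 * 32 + 8 = 264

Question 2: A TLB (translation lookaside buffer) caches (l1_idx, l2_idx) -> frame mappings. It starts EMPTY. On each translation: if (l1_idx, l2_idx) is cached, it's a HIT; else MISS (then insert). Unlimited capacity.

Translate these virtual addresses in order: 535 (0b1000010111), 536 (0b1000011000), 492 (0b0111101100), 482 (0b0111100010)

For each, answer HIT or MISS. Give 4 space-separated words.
Answer: MISS HIT MISS HIT

Derivation:
vaddr=535: (4,0) not in TLB -> MISS, insert
vaddr=536: (4,0) in TLB -> HIT
vaddr=492: (3,3) not in TLB -> MISS, insert
vaddr=482: (3,3) in TLB -> HIT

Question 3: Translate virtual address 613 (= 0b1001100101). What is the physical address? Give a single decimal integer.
vaddr = 613 = 0b1001100101
Split: l1_idx=4, l2_idx=3, offset=5
L1[4] = 3
L2[3][3] = 74
paddr = 74 * 32 + 5 = 2373

Answer: 2373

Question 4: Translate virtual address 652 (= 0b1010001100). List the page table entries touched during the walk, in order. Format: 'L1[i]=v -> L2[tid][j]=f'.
vaddr = 652 = 0b1010001100
Split: l1_idx=5, l2_idx=0, offset=12

Answer: L1[5]=1 -> L2[1][0]=49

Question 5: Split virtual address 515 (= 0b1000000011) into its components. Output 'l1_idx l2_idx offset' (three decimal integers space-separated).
Answer: 4 0 3

Derivation:
vaddr = 515 = 0b1000000011
  top 3 bits -> l1_idx = 4
  next 2 bits -> l2_idx = 0
  bottom 5 bits -> offset = 3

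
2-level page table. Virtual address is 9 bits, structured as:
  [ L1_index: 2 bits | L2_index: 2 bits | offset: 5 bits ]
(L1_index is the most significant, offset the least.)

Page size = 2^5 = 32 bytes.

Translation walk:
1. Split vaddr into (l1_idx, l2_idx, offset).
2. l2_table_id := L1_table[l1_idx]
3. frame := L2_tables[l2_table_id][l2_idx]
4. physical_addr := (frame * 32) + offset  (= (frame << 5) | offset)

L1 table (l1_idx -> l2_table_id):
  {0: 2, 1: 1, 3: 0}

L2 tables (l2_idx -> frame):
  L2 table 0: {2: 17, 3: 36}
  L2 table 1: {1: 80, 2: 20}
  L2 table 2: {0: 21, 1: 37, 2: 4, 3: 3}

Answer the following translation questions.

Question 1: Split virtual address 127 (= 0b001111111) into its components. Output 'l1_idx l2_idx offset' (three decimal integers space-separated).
Answer: 0 3 31

Derivation:
vaddr = 127 = 0b001111111
  top 2 bits -> l1_idx = 0
  next 2 bits -> l2_idx = 3
  bottom 5 bits -> offset = 31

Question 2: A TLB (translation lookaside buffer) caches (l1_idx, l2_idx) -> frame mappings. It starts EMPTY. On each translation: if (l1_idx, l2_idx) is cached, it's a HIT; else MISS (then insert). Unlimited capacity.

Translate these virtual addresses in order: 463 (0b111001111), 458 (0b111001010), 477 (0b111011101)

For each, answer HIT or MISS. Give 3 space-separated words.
vaddr=463: (3,2) not in TLB -> MISS, insert
vaddr=458: (3,2) in TLB -> HIT
vaddr=477: (3,2) in TLB -> HIT

Answer: MISS HIT HIT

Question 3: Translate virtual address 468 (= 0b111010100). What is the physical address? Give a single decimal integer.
vaddr = 468 = 0b111010100
Split: l1_idx=3, l2_idx=2, offset=20
L1[3] = 0
L2[0][2] = 17
paddr = 17 * 32 + 20 = 564

Answer: 564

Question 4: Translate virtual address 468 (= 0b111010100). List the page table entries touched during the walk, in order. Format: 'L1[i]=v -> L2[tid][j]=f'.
Answer: L1[3]=0 -> L2[0][2]=17

Derivation:
vaddr = 468 = 0b111010100
Split: l1_idx=3, l2_idx=2, offset=20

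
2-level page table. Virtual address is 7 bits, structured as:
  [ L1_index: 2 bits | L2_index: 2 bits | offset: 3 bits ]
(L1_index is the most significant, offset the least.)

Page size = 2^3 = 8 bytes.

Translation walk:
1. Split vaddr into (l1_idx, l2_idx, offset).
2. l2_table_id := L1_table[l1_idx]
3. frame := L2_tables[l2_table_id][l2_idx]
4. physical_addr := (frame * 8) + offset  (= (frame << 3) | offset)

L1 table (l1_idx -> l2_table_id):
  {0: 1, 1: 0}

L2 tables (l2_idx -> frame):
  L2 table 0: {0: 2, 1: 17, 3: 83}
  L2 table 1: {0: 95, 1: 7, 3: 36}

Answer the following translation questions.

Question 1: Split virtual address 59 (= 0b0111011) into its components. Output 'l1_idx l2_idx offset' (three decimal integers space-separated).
vaddr = 59 = 0b0111011
  top 2 bits -> l1_idx = 1
  next 2 bits -> l2_idx = 3
  bottom 3 bits -> offset = 3

Answer: 1 3 3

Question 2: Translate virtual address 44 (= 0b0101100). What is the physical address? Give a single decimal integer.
vaddr = 44 = 0b0101100
Split: l1_idx=1, l2_idx=1, offset=4
L1[1] = 0
L2[0][1] = 17
paddr = 17 * 8 + 4 = 140

Answer: 140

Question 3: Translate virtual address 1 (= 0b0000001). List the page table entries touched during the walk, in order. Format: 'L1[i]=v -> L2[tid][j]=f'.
vaddr = 1 = 0b0000001
Split: l1_idx=0, l2_idx=0, offset=1

Answer: L1[0]=1 -> L2[1][0]=95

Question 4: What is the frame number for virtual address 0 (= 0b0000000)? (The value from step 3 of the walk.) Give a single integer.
vaddr = 0: l1_idx=0, l2_idx=0
L1[0] = 1; L2[1][0] = 95

Answer: 95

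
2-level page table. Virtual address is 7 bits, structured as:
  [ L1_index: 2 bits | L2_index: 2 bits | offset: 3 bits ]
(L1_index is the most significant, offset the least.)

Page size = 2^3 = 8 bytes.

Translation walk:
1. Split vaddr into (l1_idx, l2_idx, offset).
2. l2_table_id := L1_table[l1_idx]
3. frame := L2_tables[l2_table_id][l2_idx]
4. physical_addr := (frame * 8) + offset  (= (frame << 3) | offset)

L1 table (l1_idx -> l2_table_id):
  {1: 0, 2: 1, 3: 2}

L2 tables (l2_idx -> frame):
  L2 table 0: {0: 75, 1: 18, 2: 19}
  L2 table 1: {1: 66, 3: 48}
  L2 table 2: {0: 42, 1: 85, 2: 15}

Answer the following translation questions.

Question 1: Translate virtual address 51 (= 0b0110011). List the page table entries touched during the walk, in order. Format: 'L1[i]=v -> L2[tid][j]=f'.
vaddr = 51 = 0b0110011
Split: l1_idx=1, l2_idx=2, offset=3

Answer: L1[1]=0 -> L2[0][2]=19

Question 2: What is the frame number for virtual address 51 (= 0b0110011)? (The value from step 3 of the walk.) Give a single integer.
Answer: 19

Derivation:
vaddr = 51: l1_idx=1, l2_idx=2
L1[1] = 0; L2[0][2] = 19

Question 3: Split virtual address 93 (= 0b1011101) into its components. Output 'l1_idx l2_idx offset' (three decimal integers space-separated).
Answer: 2 3 5

Derivation:
vaddr = 93 = 0b1011101
  top 2 bits -> l1_idx = 2
  next 2 bits -> l2_idx = 3
  bottom 3 bits -> offset = 5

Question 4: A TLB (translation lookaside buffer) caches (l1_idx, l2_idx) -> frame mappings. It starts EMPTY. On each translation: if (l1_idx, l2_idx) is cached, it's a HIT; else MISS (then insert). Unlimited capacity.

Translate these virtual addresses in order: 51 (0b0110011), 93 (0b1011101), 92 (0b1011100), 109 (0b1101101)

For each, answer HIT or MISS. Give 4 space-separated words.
vaddr=51: (1,2) not in TLB -> MISS, insert
vaddr=93: (2,3) not in TLB -> MISS, insert
vaddr=92: (2,3) in TLB -> HIT
vaddr=109: (3,1) not in TLB -> MISS, insert

Answer: MISS MISS HIT MISS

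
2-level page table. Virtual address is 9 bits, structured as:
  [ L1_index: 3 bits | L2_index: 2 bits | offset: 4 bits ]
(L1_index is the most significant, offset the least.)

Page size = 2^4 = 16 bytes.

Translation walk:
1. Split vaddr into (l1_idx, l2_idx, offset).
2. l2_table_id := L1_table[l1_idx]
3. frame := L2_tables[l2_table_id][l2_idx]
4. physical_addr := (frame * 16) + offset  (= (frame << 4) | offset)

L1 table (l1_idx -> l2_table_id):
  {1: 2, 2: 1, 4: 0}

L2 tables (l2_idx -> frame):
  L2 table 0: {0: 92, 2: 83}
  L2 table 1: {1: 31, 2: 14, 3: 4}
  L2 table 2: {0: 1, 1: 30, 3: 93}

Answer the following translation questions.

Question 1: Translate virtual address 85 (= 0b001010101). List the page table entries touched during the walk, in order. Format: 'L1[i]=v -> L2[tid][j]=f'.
Answer: L1[1]=2 -> L2[2][1]=30

Derivation:
vaddr = 85 = 0b001010101
Split: l1_idx=1, l2_idx=1, offset=5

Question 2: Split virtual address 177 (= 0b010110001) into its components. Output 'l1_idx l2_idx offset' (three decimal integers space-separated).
Answer: 2 3 1

Derivation:
vaddr = 177 = 0b010110001
  top 3 bits -> l1_idx = 2
  next 2 bits -> l2_idx = 3
  bottom 4 bits -> offset = 1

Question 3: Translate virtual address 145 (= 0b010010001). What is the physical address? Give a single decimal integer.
vaddr = 145 = 0b010010001
Split: l1_idx=2, l2_idx=1, offset=1
L1[2] = 1
L2[1][1] = 31
paddr = 31 * 16 + 1 = 497

Answer: 497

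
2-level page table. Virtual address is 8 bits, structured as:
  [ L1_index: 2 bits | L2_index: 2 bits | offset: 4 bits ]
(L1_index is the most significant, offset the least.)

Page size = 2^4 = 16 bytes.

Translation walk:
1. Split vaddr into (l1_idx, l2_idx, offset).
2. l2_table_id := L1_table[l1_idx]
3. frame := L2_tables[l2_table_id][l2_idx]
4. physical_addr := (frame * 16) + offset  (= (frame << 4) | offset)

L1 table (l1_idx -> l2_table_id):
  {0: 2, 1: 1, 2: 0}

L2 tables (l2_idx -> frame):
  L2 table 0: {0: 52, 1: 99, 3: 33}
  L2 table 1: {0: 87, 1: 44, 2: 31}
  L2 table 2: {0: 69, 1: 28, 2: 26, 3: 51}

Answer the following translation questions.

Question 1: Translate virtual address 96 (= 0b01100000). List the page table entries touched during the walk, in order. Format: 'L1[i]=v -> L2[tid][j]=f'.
vaddr = 96 = 0b01100000
Split: l1_idx=1, l2_idx=2, offset=0

Answer: L1[1]=1 -> L2[1][2]=31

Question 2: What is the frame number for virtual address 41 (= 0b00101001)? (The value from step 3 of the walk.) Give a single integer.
Answer: 26

Derivation:
vaddr = 41: l1_idx=0, l2_idx=2
L1[0] = 2; L2[2][2] = 26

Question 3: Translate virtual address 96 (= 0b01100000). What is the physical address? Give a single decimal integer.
Answer: 496

Derivation:
vaddr = 96 = 0b01100000
Split: l1_idx=1, l2_idx=2, offset=0
L1[1] = 1
L2[1][2] = 31
paddr = 31 * 16 + 0 = 496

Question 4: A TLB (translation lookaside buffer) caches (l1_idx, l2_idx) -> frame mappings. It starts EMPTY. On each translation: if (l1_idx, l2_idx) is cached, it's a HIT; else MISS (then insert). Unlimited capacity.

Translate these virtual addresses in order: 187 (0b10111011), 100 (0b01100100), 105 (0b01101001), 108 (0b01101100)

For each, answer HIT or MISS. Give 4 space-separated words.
Answer: MISS MISS HIT HIT

Derivation:
vaddr=187: (2,3) not in TLB -> MISS, insert
vaddr=100: (1,2) not in TLB -> MISS, insert
vaddr=105: (1,2) in TLB -> HIT
vaddr=108: (1,2) in TLB -> HIT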